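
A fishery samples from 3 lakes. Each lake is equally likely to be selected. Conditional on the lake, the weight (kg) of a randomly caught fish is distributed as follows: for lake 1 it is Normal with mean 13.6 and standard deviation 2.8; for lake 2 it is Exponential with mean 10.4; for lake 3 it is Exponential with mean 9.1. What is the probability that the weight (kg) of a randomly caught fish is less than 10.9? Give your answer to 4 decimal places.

Conditional on each lake, P(X < 10.9): 1: 0.167451; 2: 0.649389; 3: 0.698143.
By total probability, P(X < 10.9) = 0.333333·0.167451 + 0.333333·0.649389 + 0.333333·0.698143 = 0.504994.

0.5050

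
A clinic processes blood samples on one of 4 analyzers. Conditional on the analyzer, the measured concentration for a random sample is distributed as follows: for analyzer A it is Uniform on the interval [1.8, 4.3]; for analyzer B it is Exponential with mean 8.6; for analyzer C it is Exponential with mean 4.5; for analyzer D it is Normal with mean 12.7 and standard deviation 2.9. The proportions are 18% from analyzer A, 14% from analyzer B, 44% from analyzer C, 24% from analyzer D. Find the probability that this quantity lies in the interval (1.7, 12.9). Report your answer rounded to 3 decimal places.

0.667

Conditional on each analyzer, P(1.7 < X < 12.9): A: 1; B: 0.597507; C: 0.628495; D: 0.527417.
By total probability, P(1.7 < X < 12.9) = 0.18·1 + 0.14·0.597507 + 0.44·0.628495 + 0.24·0.527417 = 0.666769.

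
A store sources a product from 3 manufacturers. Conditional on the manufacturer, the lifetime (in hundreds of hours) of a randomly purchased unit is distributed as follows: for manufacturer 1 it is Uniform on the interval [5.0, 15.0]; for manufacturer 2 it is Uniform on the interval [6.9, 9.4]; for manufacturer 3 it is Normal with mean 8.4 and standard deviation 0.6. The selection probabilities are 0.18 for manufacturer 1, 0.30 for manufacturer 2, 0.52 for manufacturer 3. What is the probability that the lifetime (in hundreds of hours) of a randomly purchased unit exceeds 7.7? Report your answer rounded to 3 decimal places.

0.792

Conditional on each manufacturer, P(X > 7.7): 1: 0.73; 2: 0.68; 3: 0.878327.
By total probability, P(X > 7.7) = 0.18·0.73 + 0.3·0.68 + 0.52·0.878327 = 0.79213.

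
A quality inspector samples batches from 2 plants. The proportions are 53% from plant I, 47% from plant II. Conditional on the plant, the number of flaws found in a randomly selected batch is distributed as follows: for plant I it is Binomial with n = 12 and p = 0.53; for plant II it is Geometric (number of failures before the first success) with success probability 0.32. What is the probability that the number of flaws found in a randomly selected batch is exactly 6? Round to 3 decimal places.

0.132

Conditional on each plant, P(X = 6): I: 0.220757; II: 0.0316376.
By total probability, P(X = 6) = 0.53·0.220757 + 0.47·0.0316376 = 0.131871.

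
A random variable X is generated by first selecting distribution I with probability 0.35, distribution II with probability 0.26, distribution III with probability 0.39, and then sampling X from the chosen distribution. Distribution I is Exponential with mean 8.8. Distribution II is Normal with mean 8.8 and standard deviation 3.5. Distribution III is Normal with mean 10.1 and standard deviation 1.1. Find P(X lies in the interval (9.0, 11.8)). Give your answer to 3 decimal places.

0.412

Conditional on each component, P(9.0 < X < 11.8): I: 0.0980051; II: 0.281533; III: 0.780227.
By total probability, P(9.0 < X < 11.8) = 0.35·0.0980051 + 0.26·0.281533 + 0.39·0.780227 = 0.411789.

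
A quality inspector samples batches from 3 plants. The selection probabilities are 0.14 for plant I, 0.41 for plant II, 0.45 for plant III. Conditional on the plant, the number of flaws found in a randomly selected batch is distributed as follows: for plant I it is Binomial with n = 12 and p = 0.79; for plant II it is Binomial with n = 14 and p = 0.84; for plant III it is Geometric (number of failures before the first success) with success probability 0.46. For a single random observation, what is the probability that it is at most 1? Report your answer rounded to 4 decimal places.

Conditional on each plant, P(X ≤ 1): I: 3.39419e-07; II: 5.36829e-10; III: 0.7084.
By total probability, P(X ≤ 1) = 0.14·3.39419e-07 + 0.41·5.36829e-10 + 0.45·0.7084 = 0.31878.

0.3188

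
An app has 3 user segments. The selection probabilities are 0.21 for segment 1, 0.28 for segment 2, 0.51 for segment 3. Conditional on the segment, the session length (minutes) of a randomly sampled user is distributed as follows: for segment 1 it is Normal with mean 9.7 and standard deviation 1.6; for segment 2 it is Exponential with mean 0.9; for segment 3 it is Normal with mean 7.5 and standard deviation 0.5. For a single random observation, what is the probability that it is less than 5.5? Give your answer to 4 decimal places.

Conditional on each segment, P(X < 5.5): 1: 0.00433245; 2: 0.997782; 3: 3.16712e-05.
By total probability, P(X < 5.5) = 0.21·0.00433245 + 0.28·0.997782 + 0.51·3.16712e-05 = 0.280305.

0.2803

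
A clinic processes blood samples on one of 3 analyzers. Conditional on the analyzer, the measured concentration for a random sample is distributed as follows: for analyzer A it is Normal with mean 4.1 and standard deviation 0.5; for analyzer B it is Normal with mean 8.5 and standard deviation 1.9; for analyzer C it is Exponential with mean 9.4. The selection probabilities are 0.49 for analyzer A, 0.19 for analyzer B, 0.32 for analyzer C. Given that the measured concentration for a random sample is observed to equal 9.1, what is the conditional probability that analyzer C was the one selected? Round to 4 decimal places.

Likelihoods f(9.1 | ·): A: 1.53892e-22; B: 0.199757; C: 0.0404053.
Posterior ∝ prior × likelihood. Numerator for C: 0.32·0.0404053 = 0.0129297.
Normalizing constant: 0.49·1.53892e-22 + 0.19·0.199757 + 0.32·0.0404053 = 0.0508835.
P(C | observation) = 0.0129297 / 0.0508835 = 0.254104.

0.2541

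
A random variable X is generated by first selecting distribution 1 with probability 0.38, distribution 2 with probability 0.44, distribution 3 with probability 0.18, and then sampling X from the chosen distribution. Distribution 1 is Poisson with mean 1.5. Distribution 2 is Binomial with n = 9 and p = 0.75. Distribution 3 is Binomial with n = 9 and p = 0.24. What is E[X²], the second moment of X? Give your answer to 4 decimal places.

For each component E[X²] = Var + (mean)², giving 1: 3.75; 2: 47.25; 3: 6.3072.
Overall E[X²] = 0.38·3.75 + 0.44·47.25 + 0.18·6.3072 = 23.3503.

23.3503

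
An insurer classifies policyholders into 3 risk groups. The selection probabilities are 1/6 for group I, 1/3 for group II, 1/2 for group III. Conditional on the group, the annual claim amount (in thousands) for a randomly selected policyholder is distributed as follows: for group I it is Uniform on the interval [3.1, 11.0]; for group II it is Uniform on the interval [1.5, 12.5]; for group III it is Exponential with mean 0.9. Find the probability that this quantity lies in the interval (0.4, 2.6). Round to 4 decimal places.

0.3261

Conditional on each group, P(0.4 < X < 2.6): I: 0; II: 0.1; III: 0.585542.
By total probability, P(0.4 < X < 2.6) = 0.166667·0 + 0.333333·0.1 + 0.5·0.585542 = 0.326105.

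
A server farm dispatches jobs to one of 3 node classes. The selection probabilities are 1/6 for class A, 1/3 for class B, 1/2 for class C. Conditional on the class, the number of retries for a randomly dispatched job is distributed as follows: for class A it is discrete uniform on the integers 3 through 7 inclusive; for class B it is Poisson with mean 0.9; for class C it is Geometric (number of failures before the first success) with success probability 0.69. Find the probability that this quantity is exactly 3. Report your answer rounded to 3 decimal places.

Conditional on each class, P(X = 3): A: 0.2; B: 0.0493982; C: 0.0205558.
By total probability, P(X = 3) = 0.166667·0.2 + 0.333333·0.0493982 + 0.5·0.0205558 = 0.0600773.

0.060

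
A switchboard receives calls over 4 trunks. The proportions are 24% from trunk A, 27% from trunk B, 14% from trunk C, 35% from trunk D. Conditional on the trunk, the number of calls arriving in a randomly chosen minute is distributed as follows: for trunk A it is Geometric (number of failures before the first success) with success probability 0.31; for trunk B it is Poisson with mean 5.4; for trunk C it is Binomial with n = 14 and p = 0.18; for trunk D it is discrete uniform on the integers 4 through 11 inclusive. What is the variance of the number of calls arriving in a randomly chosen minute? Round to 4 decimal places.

10.2459

Per component, A: μ=2.22581, E[X²]=12.1342; B: μ=5.4, E[X²]=34.56; C: μ=2.52, E[X²]=8.4168; D: μ=7.5, E[X²]=61.5.
E[X] = 0.24·2.22581 + 0.27·5.4 + 0.14·2.52 + 0.35·7.5 = 4.96999.
E[X²] = 0.24·12.1342 + 0.27·34.56 + 0.14·8.4168 + 0.35·61.5 = 34.9468.
Var(X) = E[X²] − (E[X])² = 34.9468 − 24.7008 = 10.2459.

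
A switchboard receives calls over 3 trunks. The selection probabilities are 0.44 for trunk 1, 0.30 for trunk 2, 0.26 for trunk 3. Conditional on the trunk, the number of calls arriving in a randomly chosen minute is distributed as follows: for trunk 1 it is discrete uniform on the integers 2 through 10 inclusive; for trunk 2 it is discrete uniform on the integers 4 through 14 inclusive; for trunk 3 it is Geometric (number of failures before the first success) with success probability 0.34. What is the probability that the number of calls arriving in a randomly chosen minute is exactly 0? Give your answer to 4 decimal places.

Conditional on each trunk, P(X = 0): 1: 0; 2: 0; 3: 0.34.
By total probability, P(X = 0) = 0.44·0 + 0.3·0 + 0.26·0.34 = 0.0884.

0.0884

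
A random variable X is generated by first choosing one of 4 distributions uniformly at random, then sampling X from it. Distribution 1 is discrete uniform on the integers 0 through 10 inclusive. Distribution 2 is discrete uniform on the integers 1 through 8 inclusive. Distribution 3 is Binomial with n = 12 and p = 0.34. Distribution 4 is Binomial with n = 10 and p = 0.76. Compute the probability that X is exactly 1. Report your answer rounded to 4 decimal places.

Conditional on each component, P(X = 1): 1: 0.0909091; 2: 0.125; 3: 0.0422322; 4: 2.00777e-05.
By total probability, P(X = 1) = 0.25·0.0909091 + 0.25·0.125 + 0.25·0.0422322 + 0.25·2.00777e-05 = 0.0645403.

0.0645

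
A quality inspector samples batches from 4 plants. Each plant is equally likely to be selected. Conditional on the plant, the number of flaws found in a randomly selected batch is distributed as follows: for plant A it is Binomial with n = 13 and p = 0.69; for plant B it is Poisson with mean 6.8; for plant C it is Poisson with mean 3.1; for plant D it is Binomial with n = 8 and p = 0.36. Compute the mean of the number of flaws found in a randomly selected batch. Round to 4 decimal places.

5.4375

Component means — A: 8.97; B: 6.8; C: 3.1; D: 2.88.
E[X] = 0.25·8.97 + 0.25·6.8 + 0.25·3.1 + 0.25·2.88 = 5.4375.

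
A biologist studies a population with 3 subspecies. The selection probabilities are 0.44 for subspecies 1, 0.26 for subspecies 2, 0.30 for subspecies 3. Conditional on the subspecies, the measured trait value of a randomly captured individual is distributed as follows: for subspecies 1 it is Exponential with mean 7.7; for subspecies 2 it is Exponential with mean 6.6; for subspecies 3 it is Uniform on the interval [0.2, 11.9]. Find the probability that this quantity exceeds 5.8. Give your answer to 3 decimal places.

0.472

Conditional on each subspecies, P(X > 5.8): 1: 0.470835; 2: 0.415286; 3: 0.521368.
By total probability, P(X > 5.8) = 0.44·0.470835 + 0.26·0.415286 + 0.3·0.521368 = 0.471552.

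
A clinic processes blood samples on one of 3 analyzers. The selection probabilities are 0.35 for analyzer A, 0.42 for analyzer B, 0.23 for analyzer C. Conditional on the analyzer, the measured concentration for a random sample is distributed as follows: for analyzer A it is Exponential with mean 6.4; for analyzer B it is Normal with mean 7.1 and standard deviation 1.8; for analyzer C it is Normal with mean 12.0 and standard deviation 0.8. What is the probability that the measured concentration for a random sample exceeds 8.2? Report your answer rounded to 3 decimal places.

Conditional on each analyzer, P(X > 8.2): A: 0.27769; B: 0.270563; C: 0.999999.
By total probability, P(X > 8.2) = 0.35·0.27769 + 0.42·0.270563 + 0.23·0.999999 = 0.440828.

0.441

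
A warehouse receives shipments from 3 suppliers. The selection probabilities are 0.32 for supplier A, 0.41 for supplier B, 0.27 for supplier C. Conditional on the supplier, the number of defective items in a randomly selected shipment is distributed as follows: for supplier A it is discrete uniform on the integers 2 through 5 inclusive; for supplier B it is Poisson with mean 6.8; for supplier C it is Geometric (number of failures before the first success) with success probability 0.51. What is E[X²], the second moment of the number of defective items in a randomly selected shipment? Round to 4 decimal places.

26.8243

For each component E[X²] = Var + (mean)², giving A: 13.5; B: 53.04; C: 2.807.
Overall E[X²] = 0.32·13.5 + 0.41·53.04 + 0.27·2.807 = 26.8243.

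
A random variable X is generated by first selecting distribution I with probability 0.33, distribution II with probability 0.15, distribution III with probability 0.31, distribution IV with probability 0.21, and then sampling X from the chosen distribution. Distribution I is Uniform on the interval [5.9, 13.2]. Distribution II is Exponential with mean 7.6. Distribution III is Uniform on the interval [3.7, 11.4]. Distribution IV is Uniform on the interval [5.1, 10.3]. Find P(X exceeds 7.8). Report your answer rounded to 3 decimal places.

0.544

Conditional on each component, P(X > 7.8): I: 0.739726; II: 0.358325; III: 0.467532; IV: 0.480769.
By total probability, P(X > 7.8) = 0.33·0.739726 + 0.15·0.358325 + 0.31·0.467532 + 0.21·0.480769 = 0.543755.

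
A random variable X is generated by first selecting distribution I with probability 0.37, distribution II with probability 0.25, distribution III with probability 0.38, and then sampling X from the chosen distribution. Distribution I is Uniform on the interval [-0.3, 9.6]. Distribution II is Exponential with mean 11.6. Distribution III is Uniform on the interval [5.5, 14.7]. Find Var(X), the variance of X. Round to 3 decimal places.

Per component, I: μ=4.65, E[X²]=29.79; II: μ=11.6, E[X²]=269.12; III: μ=10.1, E[X²]=109.063.
E[X] = 0.37·4.65 + 0.25·11.6 + 0.38·10.1 = 8.4585.
E[X²] = 0.37·29.79 + 0.25·269.12 + 0.38·109.063 = 119.746.
Var(X) = E[X²] − (E[X])² = 119.746 − 71.5462 = 48.2001.

48.200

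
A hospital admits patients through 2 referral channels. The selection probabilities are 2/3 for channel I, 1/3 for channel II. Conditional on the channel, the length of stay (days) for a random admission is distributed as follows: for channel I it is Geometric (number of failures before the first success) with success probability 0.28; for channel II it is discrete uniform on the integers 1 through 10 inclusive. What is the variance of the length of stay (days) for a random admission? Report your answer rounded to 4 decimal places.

10.7783

Per component, I: μ=2.57143, E[X²]=15.7959; II: μ=5.5, E[X²]=38.5.
E[X] = 0.666667·2.57143 + 0.333333·5.5 = 3.54762.
E[X²] = 0.666667·15.7959 + 0.333333·38.5 = 23.3639.
Var(X) = E[X²] − (E[X])² = 23.3639 − 12.5856 = 10.7783.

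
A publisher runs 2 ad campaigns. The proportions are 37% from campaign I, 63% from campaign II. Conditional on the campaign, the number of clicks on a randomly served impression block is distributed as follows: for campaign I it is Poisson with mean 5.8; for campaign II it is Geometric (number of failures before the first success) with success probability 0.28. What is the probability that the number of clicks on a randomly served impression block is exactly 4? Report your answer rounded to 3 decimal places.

0.100

Conditional on each campaign, P(X = 4): I: 0.142755; II: 0.0752468.
By total probability, P(X = 4) = 0.37·0.142755 + 0.63·0.0752468 = 0.100225.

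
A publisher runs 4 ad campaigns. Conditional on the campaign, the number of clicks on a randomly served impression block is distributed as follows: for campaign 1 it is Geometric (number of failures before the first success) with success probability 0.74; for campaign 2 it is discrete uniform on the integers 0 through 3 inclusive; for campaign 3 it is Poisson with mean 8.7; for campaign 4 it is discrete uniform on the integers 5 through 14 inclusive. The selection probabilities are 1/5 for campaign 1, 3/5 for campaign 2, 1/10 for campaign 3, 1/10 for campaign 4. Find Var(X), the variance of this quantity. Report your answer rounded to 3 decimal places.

Per component, 1: μ=0.351351, E[X²]=0.598247; 2: μ=1.5, E[X²]=3.5; 3: μ=8.7, E[X²]=84.39; 4: μ=9.5, E[X²]=98.5.
E[X] = 0.2·0.351351 + 0.6·1.5 + 0.1·8.7 + 0.1·9.5 = 2.79027.
E[X²] = 0.2·0.598247 + 0.6·3.5 + 0.1·84.39 + 0.1·98.5 = 20.5086.
Var(X) = E[X²] − (E[X])² = 20.5086 − 7.78561 = 12.723.

12.723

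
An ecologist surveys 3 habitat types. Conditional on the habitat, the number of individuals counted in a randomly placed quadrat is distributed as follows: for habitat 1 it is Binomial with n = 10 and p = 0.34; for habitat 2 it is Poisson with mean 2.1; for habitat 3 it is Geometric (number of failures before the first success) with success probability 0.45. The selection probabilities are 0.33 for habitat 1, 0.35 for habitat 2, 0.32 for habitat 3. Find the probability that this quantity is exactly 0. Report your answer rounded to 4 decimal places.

Conditional on each habitat, P(X = 0): 1: 0.0156834; 2: 0.122456; 3: 0.45.
By total probability, P(X = 0) = 0.33·0.0156834 + 0.35·0.122456 + 0.32·0.45 = 0.192035.

0.1920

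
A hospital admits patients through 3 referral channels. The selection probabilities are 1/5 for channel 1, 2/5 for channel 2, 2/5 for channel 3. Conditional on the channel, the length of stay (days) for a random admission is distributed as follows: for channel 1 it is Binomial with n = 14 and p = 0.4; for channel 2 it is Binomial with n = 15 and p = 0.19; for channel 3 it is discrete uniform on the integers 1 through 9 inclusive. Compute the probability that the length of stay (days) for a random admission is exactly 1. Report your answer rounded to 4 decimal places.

Conditional on each channel, P(X = 1): 1: 0.00731399; 2: 0.149154; 3: 0.111111.
By total probability, P(X = 1) = 0.2·0.00731399 + 0.4·0.149154 + 0.4·0.111111 = 0.105569.

0.1056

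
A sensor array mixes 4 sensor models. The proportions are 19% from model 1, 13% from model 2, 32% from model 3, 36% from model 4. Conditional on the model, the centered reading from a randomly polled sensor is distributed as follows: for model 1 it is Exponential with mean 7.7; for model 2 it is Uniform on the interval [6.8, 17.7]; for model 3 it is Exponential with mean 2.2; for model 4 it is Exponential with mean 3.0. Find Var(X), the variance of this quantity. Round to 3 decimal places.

Per component, 1: μ=7.7, E[X²]=118.58; 2: μ=12.25, E[X²]=159.963; 3: μ=2.2, E[X²]=9.68; 4: μ=3, E[X²]=18.
E[X] = 0.19·7.7 + 0.13·12.25 + 0.32·2.2 + 0.36·3 = 4.8395.
E[X²] = 0.19·118.58 + 0.13·159.963 + 0.32·9.68 + 0.36·18 = 52.903.
Var(X) = E[X²] − (E[X])² = 52.903 − 23.4208 = 29.4823.

29.482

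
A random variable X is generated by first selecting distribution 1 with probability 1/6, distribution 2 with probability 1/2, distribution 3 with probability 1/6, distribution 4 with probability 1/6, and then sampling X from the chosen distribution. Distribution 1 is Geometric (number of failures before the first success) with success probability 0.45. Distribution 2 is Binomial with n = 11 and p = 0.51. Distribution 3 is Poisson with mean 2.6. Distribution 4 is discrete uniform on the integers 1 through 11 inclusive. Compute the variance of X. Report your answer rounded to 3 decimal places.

Per component, 1: μ=1.22222, E[X²]=4.20988; 2: μ=5.61, E[X²]=34.221; 3: μ=2.6, E[X²]=9.36; 4: μ=6, E[X²]=46.
E[X] = 0.166667·1.22222 + 0.5·5.61 + 0.166667·2.6 + 0.166667·6 = 4.44204.
E[X²] = 0.166667·4.20988 + 0.5·34.221 + 0.166667·9.36 + 0.166667·46 = 27.0388.
Var(X) = E[X²] − (E[X])² = 27.0388 − 19.7317 = 7.30712.

7.307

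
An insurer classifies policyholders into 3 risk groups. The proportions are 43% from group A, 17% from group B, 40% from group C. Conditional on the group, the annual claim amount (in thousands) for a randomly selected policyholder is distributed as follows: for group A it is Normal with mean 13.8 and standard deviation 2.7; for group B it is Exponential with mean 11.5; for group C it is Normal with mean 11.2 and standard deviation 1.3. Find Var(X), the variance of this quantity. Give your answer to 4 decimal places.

Per component, A: μ=13.8, E[X²]=197.73; B: μ=11.5, E[X²]=264.5; C: μ=11.2, E[X²]=127.13.
E[X] = 0.43·13.8 + 0.17·11.5 + 0.4·11.2 = 12.369.
E[X²] = 0.43·197.73 + 0.17·264.5 + 0.4·127.13 = 180.841.
Var(X) = E[X²] − (E[X])² = 180.841 − 152.992 = 27.8487.

27.8487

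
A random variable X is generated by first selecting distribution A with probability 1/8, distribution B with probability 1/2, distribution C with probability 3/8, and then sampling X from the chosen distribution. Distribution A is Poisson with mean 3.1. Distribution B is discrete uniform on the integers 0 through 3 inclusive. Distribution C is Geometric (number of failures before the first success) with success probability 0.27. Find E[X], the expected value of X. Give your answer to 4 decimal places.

2.1514

Component means — A: 3.1; B: 1.5; C: 2.7037.
E[X] = 0.125·3.1 + 0.5·1.5 + 0.375·2.7037 = 2.15139.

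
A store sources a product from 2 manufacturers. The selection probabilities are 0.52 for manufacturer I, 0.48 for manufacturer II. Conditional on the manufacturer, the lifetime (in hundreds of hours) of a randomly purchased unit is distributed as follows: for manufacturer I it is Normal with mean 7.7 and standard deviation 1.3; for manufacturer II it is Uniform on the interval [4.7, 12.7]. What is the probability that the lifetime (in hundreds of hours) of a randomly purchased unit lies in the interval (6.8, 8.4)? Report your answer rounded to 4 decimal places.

0.3355

Conditional on each manufacturer, P(6.8 < X < 8.4): I: 0.460499; II: 0.2.
By total probability, P(6.8 < X < 8.4) = 0.52·0.460499 + 0.48·0.2 = 0.335459.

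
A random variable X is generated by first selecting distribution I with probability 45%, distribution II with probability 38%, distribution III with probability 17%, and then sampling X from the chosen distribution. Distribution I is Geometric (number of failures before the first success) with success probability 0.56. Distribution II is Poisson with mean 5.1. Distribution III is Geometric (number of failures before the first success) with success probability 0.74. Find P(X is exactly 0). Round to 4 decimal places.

0.3801

Conditional on each component, P(X = 0): I: 0.56; II: 0.00609675; III: 0.74.
By total probability, P(X = 0) = 0.45·0.56 + 0.38·0.00609675 + 0.17·0.74 = 0.380117.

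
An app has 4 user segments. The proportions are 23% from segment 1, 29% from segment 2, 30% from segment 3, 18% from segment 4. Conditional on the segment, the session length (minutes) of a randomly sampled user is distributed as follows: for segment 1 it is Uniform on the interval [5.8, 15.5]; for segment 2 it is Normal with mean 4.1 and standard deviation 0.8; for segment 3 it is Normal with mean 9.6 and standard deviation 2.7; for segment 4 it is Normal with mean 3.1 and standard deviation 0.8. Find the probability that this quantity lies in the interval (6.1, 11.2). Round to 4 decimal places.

0.3105

Conditional on each segment, P(6.1 < X < 11.2): 1: 0.525773; 2: 0.00620967; 3: 0.625836; 4: 8.84173e-05.
By total probability, P(6.1 < X < 11.2) = 0.23·0.525773 + 0.29·0.00620967 + 0.3·0.625836 + 0.18·8.84173e-05 = 0.310495.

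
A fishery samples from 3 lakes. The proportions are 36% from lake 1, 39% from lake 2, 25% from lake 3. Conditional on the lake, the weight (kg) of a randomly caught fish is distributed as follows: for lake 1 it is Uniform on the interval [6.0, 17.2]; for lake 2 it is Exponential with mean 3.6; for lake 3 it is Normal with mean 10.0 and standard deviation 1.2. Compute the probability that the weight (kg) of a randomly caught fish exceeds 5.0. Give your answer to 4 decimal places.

0.7072

Conditional on each lake, P(X > 5.0): 1: 1; 2: 0.249352; 3: 0.999985.
By total probability, P(X > 5.0) = 0.36·1 + 0.39·0.249352 + 0.25·0.999985 = 0.707243.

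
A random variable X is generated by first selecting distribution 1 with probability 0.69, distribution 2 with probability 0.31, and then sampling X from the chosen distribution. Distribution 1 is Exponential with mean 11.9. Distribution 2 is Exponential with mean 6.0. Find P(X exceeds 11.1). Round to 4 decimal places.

0.3202

Conditional on each component, P(X > 11.1): 1: 0.393461; 2: 0.157237.
By total probability, P(X > 11.1) = 0.69·0.393461 + 0.31·0.157237 = 0.320232.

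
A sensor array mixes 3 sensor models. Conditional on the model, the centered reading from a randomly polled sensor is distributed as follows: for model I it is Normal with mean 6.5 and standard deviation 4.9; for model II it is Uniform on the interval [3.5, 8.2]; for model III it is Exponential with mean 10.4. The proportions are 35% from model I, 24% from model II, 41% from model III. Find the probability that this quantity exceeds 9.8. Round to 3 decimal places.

0.247

Conditional on each model, P(X > 9.8): I: 0.250324; II: 0; III: 0.389727.
By total probability, P(X > 9.8) = 0.35·0.250324 + 0.24·0 + 0.41·0.389727 = 0.247402.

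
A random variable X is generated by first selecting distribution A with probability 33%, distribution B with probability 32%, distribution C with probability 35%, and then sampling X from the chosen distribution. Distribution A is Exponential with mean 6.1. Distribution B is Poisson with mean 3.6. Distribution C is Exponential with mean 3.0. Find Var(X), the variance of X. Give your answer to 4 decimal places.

Per component, A: μ=6.1, E[X²]=74.42; B: μ=3.6, E[X²]=16.56; C: μ=3, E[X²]=18.
E[X] = 0.33·6.1 + 0.32·3.6 + 0.35·3 = 4.215.
E[X²] = 0.33·74.42 + 0.32·16.56 + 0.35·18 = 36.1578.
Var(X) = E[X²] − (E[X])² = 36.1578 − 17.7662 = 18.3916.

18.3916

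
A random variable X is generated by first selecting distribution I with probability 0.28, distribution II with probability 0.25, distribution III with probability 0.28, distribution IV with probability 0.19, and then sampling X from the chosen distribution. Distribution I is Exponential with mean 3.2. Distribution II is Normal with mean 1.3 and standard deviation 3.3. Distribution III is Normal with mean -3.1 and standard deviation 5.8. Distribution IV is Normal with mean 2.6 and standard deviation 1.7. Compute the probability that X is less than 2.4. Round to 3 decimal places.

Conditional on each component, P(X < 2.4): I: 0.527633; II: 0.630559; III: 0.828505; IV: 0.453174.
By total probability, P(X < 2.4) = 0.28·0.527633 + 0.25·0.630559 + 0.28·0.828505 + 0.19·0.453174 = 0.623462.

0.623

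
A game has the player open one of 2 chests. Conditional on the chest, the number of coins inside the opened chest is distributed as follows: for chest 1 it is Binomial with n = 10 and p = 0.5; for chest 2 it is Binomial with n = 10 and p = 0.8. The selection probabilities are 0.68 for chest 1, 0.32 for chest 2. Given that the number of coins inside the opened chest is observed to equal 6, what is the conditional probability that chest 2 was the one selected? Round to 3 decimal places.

Likelihoods P(X=6 | ·): 1: 0.205078; 2: 0.0880804.
Posterior ∝ prior × likelihood. Numerator for 2: 0.32·0.0880804 = 0.0281857.
Normalizing constant: 0.68·0.205078 + 0.32·0.0880804 = 0.167639.
P(2 | observation) = 0.0281857 / 0.167639 = 0.168134.

0.168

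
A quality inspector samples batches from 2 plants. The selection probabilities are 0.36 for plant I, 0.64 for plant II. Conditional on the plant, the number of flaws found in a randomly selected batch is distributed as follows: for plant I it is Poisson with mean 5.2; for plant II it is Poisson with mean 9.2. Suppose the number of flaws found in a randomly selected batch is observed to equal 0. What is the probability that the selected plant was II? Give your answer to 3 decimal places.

0.032

Likelihoods P(X=0 | ·): I: 0.00551656; II: 0.000101039.
Posterior ∝ prior × likelihood. Numerator for II: 0.64·0.000101039 = 6.46652e-05.
Normalizing constant: 0.36·0.00551656 + 0.64·0.000101039 = 0.00205063.
P(II | observation) = 6.46652e-05 / 0.00205063 = 0.0315343.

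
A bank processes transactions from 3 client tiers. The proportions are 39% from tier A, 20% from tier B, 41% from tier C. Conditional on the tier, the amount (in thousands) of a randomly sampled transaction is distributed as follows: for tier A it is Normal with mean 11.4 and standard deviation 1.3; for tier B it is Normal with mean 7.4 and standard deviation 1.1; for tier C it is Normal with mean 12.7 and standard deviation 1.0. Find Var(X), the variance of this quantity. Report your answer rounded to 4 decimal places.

Per component, A: μ=11.4, E[X²]=131.65; B: μ=7.4, E[X²]=55.97; C: μ=12.7, E[X²]=162.29.
E[X] = 0.39·11.4 + 0.2·7.4 + 0.41·12.7 = 11.133.
E[X²] = 0.39·131.65 + 0.2·55.97 + 0.41·162.29 = 129.076.
Var(X) = E[X²] − (E[X])² = 129.076 − 123.944 = 5.13271.

5.1327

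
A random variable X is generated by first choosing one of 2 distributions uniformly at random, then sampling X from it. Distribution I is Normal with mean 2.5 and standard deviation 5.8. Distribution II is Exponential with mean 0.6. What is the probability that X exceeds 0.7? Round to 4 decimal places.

0.4666

Conditional on each component, P(X > 0.7): I: 0.621851; II: 0.311403.
By total probability, P(X > 0.7) = 0.5·0.621851 + 0.5·0.311403 = 0.466627.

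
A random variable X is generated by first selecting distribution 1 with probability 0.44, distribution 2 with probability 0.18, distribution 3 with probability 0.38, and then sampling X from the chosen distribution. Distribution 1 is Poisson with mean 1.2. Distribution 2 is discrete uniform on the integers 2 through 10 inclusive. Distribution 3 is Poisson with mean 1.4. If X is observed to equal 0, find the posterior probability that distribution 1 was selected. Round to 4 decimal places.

Likelihoods P(X=0 | ·): 1: 0.301194; 2: 0; 3: 0.246597.
Posterior ∝ prior × likelihood. Numerator for 1: 0.44·0.301194 = 0.132525.
Normalizing constant: 0.44·0.301194 + 0.18·0 + 0.38·0.246597 = 0.226232.
P(1 | observation) = 0.132525 / 0.226232 = 0.585794.

0.5858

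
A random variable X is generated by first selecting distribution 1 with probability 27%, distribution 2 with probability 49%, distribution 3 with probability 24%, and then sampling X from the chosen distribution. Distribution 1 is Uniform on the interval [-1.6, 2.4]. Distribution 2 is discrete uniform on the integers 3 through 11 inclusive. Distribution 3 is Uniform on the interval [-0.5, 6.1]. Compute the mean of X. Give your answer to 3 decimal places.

4.210

Component means — 1: 0.4; 2: 7; 3: 2.8.
E[X] = 0.27·0.4 + 0.49·7 + 0.24·2.8 = 4.21.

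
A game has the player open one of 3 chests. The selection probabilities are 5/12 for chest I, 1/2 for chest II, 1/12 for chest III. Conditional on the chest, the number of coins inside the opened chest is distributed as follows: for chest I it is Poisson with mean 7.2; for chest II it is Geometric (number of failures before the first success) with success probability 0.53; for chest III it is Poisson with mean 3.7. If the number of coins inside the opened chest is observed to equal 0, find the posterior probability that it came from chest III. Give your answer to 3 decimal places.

0.008

Likelihoods P(X=0 | ·): I: 0.000746586; II: 0.53; III: 0.0247235.
Posterior ∝ prior × likelihood. Numerator for III: 0.0833333·0.0247235 = 0.00206029.
Normalizing constant: 0.416667·0.000746586 + 0.5·0.53 + 0.0833333·0.0247235 = 0.267371.
P(III | observation) = 0.00206029 / 0.267371 = 0.00770574.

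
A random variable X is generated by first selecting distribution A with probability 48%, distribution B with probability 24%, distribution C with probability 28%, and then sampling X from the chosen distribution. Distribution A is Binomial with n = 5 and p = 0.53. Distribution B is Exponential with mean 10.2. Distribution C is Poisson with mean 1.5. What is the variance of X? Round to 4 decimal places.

Per component, A: μ=2.65, E[X²]=8.268; B: μ=10.2, E[X²]=208.08; C: μ=1.5, E[X²]=3.75.
E[X] = 0.48·2.65 + 0.24·10.2 + 0.28·1.5 = 4.14.
E[X²] = 0.48·8.268 + 0.24·208.08 + 0.28·3.75 = 54.9578.
Var(X) = E[X²] − (E[X])² = 54.9578 − 17.1396 = 37.8182.

37.8182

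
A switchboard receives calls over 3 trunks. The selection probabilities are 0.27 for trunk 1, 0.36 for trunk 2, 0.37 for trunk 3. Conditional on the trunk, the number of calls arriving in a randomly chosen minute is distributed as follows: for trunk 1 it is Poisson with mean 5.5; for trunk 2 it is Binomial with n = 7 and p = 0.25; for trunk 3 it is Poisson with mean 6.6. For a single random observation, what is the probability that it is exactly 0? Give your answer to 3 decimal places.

Conditional on each trunk, P(X = 0): 1: 0.00408677; 2: 0.133484; 3: 0.00136037.
By total probability, P(X = 0) = 0.27·0.00408677 + 0.36·0.133484 + 0.37·0.00136037 = 0.049661.

0.050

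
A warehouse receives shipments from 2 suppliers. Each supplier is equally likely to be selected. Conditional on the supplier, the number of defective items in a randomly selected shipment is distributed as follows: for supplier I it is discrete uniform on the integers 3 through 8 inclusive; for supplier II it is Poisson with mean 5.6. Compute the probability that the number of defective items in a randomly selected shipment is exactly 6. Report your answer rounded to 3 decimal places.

Conditional on each supplier, P(X = 6): I: 0.166667; II: 0.158397.
By total probability, P(X = 6) = 0.5·0.166667 + 0.5·0.158397 = 0.162532.

0.163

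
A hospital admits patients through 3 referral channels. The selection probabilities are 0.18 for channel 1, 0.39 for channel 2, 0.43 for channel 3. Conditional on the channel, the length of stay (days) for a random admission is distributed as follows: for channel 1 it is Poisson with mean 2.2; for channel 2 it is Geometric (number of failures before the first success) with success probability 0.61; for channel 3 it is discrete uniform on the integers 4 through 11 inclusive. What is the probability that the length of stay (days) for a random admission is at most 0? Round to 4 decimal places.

Conditional on each channel, P(X ≤ 0): 1: 0.110803; 2: 0.61; 3: 0.
By total probability, P(X ≤ 0) = 0.18·0.110803 + 0.39·0.61 + 0.43·0 = 0.257845.

0.2578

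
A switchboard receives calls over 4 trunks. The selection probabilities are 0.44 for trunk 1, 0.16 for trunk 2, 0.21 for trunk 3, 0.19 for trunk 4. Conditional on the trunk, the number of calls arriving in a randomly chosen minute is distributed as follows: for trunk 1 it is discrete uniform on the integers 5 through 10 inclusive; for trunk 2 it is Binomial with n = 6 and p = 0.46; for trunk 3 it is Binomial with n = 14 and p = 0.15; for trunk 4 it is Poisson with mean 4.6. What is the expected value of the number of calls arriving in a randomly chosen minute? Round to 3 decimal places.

Component means — 1: 7.5; 2: 2.76; 3: 2.1; 4: 4.6.
E[X] = 0.44·7.5 + 0.16·2.76 + 0.21·2.1 + 0.19·4.6 = 5.0566.

5.057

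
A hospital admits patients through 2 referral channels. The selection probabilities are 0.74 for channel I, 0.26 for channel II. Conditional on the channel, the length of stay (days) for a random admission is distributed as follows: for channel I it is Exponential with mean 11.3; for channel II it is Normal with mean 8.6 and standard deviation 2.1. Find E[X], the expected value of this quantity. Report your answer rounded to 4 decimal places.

Component means — I: 11.3; II: 8.6.
E[X] = 0.74·11.3 + 0.26·8.6 = 10.598.

10.5980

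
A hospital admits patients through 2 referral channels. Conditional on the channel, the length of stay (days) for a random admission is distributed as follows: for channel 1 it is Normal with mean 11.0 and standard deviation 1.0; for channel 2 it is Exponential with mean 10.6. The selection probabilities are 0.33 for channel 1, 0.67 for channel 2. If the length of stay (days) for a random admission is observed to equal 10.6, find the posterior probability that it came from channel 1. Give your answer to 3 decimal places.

0.839

Likelihoods f(10.6 | ·): 1: 0.36827; 2: 0.0347056.
Posterior ∝ prior × likelihood. Numerator for 1: 0.33·0.36827 = 0.121529.
Normalizing constant: 0.33·0.36827 + 0.67·0.0347056 = 0.144782.
P(1 | observation) = 0.121529 / 0.144782 = 0.839395.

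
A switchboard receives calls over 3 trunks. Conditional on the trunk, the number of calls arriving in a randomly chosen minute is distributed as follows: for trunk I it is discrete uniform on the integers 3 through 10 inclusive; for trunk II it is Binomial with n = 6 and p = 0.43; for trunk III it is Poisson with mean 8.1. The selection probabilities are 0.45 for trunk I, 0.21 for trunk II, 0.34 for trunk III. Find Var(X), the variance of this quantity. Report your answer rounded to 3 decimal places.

9.445

Per component, I: μ=6.5, E[X²]=47.5; II: μ=2.58, E[X²]=8.127; III: μ=8.1, E[X²]=73.71.
E[X] = 0.45·6.5 + 0.21·2.58 + 0.34·8.1 = 6.2208.
E[X²] = 0.45·47.5 + 0.21·8.127 + 0.34·73.71 = 48.1431.
Var(X) = E[X²] − (E[X])² = 48.1431 − 38.6984 = 9.44472.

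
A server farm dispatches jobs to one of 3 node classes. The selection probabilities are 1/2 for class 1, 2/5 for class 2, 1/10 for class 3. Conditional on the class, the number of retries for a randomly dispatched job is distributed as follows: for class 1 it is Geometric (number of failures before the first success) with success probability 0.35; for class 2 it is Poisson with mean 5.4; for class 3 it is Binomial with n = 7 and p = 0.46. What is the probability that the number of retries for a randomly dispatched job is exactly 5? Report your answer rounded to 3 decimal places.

0.102

Conditional on each class, P(X = 5): 1: 0.0406102; 2: 0.172821; 3: 0.126123.
By total probability, P(X = 5) = 0.5·0.0406102 + 0.4·0.172821 + 0.1·0.126123 = 0.102046.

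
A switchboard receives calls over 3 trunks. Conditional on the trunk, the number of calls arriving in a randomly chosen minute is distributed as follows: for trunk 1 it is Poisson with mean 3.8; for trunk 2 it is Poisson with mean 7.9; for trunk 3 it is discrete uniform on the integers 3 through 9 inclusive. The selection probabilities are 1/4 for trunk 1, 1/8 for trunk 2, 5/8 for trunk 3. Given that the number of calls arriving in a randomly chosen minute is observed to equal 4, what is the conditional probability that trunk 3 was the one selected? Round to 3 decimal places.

0.614

Likelihoods P(X=4 | ·): 1: 0.194359; 2: 0.0601687; 3: 0.142857.
Posterior ∝ prior × likelihood. Numerator for 3: 0.625·0.142857 = 0.0892857.
Normalizing constant: 0.25·0.194359 + 0.125·0.0601687 + 0.625·0.142857 = 0.145396.
P(3 | observation) = 0.0892857 / 0.145396 = 0.614084.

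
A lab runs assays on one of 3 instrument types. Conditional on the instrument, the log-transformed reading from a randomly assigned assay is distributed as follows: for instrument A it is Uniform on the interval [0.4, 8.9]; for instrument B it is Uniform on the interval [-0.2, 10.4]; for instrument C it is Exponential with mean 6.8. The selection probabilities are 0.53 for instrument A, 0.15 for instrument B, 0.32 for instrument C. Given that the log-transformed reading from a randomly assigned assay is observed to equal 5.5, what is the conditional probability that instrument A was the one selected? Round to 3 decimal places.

Likelihoods f(5.5 | ·): A: 0.117647; B: 0.0943396; C: 0.0654973.
Posterior ∝ prior × likelihood. Numerator for A: 0.53·0.117647 = 0.0623529.
Normalizing constant: 0.53·0.117647 + 0.15·0.0943396 + 0.32·0.0654973 = 0.097463.
P(A | observation) = 0.0623529 / 0.097463 = 0.63976.

0.640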